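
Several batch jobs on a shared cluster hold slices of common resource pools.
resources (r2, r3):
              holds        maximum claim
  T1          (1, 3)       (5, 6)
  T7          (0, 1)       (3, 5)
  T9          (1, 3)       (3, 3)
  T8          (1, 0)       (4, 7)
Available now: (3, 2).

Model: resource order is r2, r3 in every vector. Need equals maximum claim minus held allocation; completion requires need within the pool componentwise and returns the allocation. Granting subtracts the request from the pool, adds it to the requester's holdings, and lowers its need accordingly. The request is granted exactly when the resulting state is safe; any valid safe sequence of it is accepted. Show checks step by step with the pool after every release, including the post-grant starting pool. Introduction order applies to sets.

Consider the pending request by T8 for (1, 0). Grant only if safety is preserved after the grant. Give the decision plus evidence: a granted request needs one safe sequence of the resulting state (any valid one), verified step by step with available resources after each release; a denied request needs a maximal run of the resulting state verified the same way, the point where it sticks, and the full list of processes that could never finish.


DENY. Granting would leave the state unsafe.
Key observation: after T9, T7 the pool peaks at (3, 6), and each blocked process is short somewhere: T1 on r2; T8 on r3.
On the post-grant state, T9, T7 is a maximal run — nothing extends it. Walking it through:
  pool = (2, 2)
  T9 needs (2, 0) <= (2, 2) -> finishes; pool += (1, 3) = (3, 5)
  T7 needs (3, 4) <= (3, 5) -> finishes; pool += (0, 1) = (3, 6)
  blocked: T1 wants (4, 3), pool (3, 6) — not enough r2
  blocked: T8 wants (2, 7), pool (3, 6) — not enough r3
Post-grant, the permanently blocked set is T1 and T8.


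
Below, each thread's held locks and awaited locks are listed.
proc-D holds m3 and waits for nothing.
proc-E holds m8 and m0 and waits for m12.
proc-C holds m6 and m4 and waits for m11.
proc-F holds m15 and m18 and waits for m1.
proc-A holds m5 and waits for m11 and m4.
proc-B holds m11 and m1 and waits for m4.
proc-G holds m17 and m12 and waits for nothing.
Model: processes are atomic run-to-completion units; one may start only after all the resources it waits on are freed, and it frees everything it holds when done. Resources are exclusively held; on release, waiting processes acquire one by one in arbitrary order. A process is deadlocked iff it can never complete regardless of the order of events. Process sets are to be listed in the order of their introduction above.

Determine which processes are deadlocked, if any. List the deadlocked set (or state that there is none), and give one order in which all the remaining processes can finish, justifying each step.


Deadlocked: proc-C, proc-F, proc-A and proc-B.
Key observation: the loop proc-C -> proc-B -> proc-C blocks itself forever; proc-F and proc-A wait into the deadlock from upstream.
One completion order for the rest: proc-D, proc-G, proc-E.
Check, step by step:
  proc-D waits on nothing -> runs at once and releases m3
  proc-G waits on nothing -> runs at once and releases m17 and m12
  proc-E: everything it awaited (m12) is free; runs, freeing m8 and m0


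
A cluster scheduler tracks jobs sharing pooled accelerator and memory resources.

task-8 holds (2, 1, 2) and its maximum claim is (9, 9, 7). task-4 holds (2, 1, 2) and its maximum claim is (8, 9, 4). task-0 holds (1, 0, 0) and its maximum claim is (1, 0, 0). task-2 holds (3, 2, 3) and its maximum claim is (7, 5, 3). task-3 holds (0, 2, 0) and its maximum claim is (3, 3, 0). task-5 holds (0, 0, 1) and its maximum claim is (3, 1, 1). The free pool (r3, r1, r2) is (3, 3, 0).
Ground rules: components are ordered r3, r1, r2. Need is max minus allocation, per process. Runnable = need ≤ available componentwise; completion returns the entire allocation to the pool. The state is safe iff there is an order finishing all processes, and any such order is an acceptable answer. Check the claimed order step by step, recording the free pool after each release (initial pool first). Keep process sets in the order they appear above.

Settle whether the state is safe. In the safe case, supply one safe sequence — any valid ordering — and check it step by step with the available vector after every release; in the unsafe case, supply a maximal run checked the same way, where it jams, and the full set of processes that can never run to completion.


UNSAFE — no complete ordering exists.
Key observation: the pool after task-0, task-3, task-5, task-2 is (7, 7, 4); every surviving request exceeds it in r1, so progress ends there.
The run task-0, task-3, task-5, task-2 cannot be extended any further. Verifying each step:
  pool = (3, 3, 0)
  run task-0 (needs (0, 0, 0), free (3, 3, 0)); after release of (1, 0, 0) the pool is (4, 3, 0)
  run task-3 (needs (3, 1, 0), free (4, 3, 0)); after release of (0, 2, 0) the pool is (4, 5, 0)
  run task-5 (needs (3, 1, 0), free (4, 5, 0)); after release of (0, 0, 1) the pool is (4, 5, 1)
  run task-2 (needs (4, 3, 0), free (4, 5, 1)); after release of (3, 2, 3) the pool is (7, 7, 4)
  task-8 still needs (7, 8, 5) but only (7, 7, 4) is free — short on r1 and r2
  task-4 still needs (6, 8, 2) but only (7, 7, 4) is free — short on r1
Processes that can never finish: task-8 and task-4.


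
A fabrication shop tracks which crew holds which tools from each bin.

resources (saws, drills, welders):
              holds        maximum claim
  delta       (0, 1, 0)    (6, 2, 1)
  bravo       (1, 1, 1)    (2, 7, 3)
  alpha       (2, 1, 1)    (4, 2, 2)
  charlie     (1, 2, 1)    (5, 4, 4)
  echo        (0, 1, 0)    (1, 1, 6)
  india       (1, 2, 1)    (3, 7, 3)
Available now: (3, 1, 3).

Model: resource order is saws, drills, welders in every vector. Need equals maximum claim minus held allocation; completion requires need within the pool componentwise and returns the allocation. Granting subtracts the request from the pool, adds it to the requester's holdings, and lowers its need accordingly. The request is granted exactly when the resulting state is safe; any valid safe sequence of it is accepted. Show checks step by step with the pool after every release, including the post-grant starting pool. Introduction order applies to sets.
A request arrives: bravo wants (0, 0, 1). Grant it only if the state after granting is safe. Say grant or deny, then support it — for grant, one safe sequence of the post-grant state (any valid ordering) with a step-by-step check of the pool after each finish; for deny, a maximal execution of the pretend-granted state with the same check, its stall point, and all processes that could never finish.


GRANT. The post-grant state is safe; one safe sequence: alpha, charlie, delta, india, bravo, echo.
Key observation: post-grant, (3, 1, 2) remains, and an order beginning with alpha completes everyone.
Check on the post-grant state, step by step:
  pool = (3, 1, 2)
  alpha: need (2, 1, 1) fits (3, 1, 2); releases (2, 1, 1), pool now (5, 2, 3)
  charlie: need (4, 2, 3) fits (5, 2, 3); releases (1, 2, 1), pool now (6, 4, 4)
  delta: need (6, 1, 1) fits (6, 4, 4); releases (0, 1, 0), pool now (6, 5, 4)
  india: need (2, 5, 2) fits (6, 5, 4); releases (1, 2, 1), pool now (7, 7, 5)
  bravo: need (1, 6, 1) fits (7, 7, 5); releases (1, 1, 2), pool now (8, 8, 7)
  echo: need (1, 0, 6) fits (8, 8, 7); releases (0, 1, 0), pool now (8, 9, 7)


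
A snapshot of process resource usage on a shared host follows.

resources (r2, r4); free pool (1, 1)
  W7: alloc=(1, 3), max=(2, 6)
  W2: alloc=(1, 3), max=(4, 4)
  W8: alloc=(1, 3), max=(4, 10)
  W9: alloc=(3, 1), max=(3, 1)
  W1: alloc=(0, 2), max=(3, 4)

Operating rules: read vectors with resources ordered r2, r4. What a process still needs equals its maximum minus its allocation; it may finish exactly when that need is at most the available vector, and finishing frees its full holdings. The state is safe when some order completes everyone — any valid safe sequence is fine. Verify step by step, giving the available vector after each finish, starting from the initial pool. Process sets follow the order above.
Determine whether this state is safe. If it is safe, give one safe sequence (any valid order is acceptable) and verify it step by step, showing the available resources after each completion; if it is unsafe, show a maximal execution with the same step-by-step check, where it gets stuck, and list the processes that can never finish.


SAFE — a valid safe sequence is W9, W1, W7, W2, W8.
Key observation: the first exact fit in this order is W1 — it needs (3, 2) with (4, 2) free, meeting a requested resource to the last unit.
Step-by-step check:
  pool = (1, 1)
  W9 needs (0, 0) <= (1, 1) -> finishes; pool += (3, 1) = (4, 2)
  W1 needs (3, 2) <= (4, 2) -> finishes; pool += (0, 2) = (4, 4)
  W7 needs (1, 3) <= (4, 4) -> finishes; pool += (1, 3) = (5, 7)
  W2 needs (3, 1) <= (5, 7) -> finishes; pool += (1, 3) = (6, 10)
  W8 needs (3, 7) <= (6, 10) -> finishes; pool += (1, 3) = (7, 13)


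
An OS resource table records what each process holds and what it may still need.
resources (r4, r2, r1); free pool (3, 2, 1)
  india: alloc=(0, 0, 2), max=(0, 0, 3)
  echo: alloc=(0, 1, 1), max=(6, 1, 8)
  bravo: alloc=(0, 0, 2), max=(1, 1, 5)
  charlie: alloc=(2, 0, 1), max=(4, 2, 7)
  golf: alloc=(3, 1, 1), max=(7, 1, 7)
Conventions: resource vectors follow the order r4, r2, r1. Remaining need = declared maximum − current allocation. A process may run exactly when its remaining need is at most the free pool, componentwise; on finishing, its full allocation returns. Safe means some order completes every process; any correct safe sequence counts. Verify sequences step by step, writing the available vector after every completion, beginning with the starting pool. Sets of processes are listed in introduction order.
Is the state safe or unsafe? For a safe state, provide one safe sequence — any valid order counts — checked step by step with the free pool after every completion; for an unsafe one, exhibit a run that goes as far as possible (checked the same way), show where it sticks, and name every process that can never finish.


UNSAFE.
Key observation: the pool after india, bravo is (3, 2, 5); every surviving request exceeds it in r1, so progress ends there.
A maximal execution: india, bravo — then nothing else fits. Verifying each step:
  pool = (3, 2, 1)
  run india (needs (0, 0, 1), free (3, 2, 1)); after release of (0, 0, 2) the pool is (3, 2, 3)
  run bravo (needs (1, 1, 3), free (3, 2, 3)); after release of (0, 0, 2) the pool is (3, 2, 5)
  blocked: echo wants (6, 0, 7), pool (3, 2, 5) — not enough r4 and r1
  blocked: charlie wants (2, 2, 6), pool (3, 2, 5) — not enough r1
  blocked: golf wants (4, 0, 6), pool (3, 2, 5) — not enough r4 and r1
Never able to finish: echo, charlie and golf.


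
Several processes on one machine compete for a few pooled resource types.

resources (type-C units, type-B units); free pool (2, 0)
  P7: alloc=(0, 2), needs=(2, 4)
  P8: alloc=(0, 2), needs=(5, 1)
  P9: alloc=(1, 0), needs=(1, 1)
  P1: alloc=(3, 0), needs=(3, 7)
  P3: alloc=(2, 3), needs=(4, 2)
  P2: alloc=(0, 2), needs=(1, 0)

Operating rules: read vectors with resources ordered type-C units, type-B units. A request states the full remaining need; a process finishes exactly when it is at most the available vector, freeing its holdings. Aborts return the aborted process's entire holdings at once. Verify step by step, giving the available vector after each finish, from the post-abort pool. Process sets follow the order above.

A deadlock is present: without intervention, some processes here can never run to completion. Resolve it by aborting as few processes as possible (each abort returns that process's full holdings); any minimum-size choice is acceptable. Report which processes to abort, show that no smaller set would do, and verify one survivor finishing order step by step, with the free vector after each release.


Minimum abort set: P1.
Key observation: the deadlocked P3 becomes finishable only because P1 released (3, 0); it completes at step 2 below.
No smaller set exists: with zero aborts the deadlock remains.
The survivors complete as P2, P3, P7, P8, P9. Walking it through (starting from the post-abort pool):
  pool = (5, 0)
  P2 needs (1, 0) <= (5, 0) -> finishes; pool += (0, 2) = (5, 2)
  P3 needs (4, 2) <= (5, 2) -> finishes; pool += (2, 3) = (7, 5)
  P7 needs (2, 4) <= (7, 5) -> finishes; pool += (0, 2) = (7, 7)
  P8 needs (5, 1) <= (7, 7) -> finishes; pool += (0, 2) = (7, 9)
  P9 needs (1, 1) <= (7, 9) -> finishes; pool += (1, 0) = (8, 9)


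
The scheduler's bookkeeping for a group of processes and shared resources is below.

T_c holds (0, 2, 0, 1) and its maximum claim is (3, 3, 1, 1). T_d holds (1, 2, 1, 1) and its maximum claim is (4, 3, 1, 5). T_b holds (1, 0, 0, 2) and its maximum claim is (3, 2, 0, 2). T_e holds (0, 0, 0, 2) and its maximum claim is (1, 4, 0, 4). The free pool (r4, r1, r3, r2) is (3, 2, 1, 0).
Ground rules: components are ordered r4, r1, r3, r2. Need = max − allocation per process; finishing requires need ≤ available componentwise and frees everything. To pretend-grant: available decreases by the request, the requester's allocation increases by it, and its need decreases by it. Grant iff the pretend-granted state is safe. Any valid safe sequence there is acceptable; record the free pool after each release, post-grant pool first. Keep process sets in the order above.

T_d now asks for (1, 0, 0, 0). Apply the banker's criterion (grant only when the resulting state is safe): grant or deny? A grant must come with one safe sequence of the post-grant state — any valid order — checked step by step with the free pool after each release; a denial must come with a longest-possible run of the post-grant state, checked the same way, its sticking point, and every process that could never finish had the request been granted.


GRANT. The post-grant state is safe; one safe sequence: T_b, T_c, T_e, T_d.
Key observation: even at the reduced pool (2, 2, 1, 0), T_b fits immediately, so safety survives the grant.
Step-by-step check of the post-grant state:
  pool = (2, 2, 1, 0)
  T_b needs (2, 2, 0, 0) <= (2, 2, 1, 0) -> finishes; pool += (1, 0, 0, 2) = (3, 2, 1, 2)
  T_c needs (3, 1, 1, 0) <= (3, 2, 1, 2) -> finishes; pool += (0, 2, 0, 1) = (3, 4, 1, 3)
  T_e needs (1, 4, 0, 2) <= (3, 4, 1, 3) -> finishes; pool += (0, 0, 0, 2) = (3, 4, 1, 5)
  T_d needs (2, 1, 0, 4) <= (3, 4, 1, 5) -> finishes; pool += (2, 2, 1, 1) = (5, 6, 2, 6)


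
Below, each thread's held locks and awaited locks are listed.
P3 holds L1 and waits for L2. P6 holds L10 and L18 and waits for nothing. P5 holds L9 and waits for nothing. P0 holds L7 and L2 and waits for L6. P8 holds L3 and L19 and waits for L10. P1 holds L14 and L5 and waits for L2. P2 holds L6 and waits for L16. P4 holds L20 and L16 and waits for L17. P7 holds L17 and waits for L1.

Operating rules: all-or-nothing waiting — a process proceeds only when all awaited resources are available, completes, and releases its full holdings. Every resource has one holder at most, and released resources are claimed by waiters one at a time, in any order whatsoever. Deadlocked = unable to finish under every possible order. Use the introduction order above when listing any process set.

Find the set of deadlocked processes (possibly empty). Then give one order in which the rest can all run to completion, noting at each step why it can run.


Deadlocked set: P3, P0, P1, P2, P4 and P7.
Key observation: P3 -> P0 -> P2 -> P4 -> P7 -> P3 is a circular wait — nothing in it can go first; P1 waits into the deadlock from upstream.
One completion order for the rest: P6, P5, P8.
Verifying each step:
  P6 waits on nothing -> runs at once and releases L10 and L18
  P5 waits on nothing -> runs at once and releases L9
  run P8 (all its waits — L10 — are resolved); releases L3 and L19


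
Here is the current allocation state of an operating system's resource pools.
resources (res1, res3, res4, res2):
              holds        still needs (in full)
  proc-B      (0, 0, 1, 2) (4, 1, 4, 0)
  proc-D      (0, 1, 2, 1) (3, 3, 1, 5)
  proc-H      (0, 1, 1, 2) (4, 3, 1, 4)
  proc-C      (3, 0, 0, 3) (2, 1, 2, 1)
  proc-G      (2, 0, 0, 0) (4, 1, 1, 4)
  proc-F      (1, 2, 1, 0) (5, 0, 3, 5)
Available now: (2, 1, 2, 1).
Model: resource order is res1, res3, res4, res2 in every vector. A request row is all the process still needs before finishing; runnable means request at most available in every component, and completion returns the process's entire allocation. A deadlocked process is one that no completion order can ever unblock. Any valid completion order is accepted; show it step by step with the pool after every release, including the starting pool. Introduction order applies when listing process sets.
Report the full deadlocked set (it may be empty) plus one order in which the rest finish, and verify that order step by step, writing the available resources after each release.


Deadlocked: proc-B, proc-D, proc-H and proc-F.
Key observation: after proc-C, proc-G the pool peaks at (7, 1, 2, 4), and each blocked process is short somewhere: proc-B on res4; proc-D on res3, res2; proc-H on res3; proc-F on res4, res2.
A valid finishing order for the others: proc-C, proc-G. Step-by-step check:
  pool = (2, 1, 2, 1)
  run proc-C (needs (2, 1, 2, 1), free (2, 1, 2, 1)); after release of (3, 0, 0, 3) the pool is (5, 1, 2, 4)
  run proc-G (needs (4, 1, 1, 4), free (5, 1, 2, 4)); after release of (2, 0, 0, 0) the pool is (7, 1, 2, 4)
The blocked processes can never fit:
  blocked: proc-B wants (4, 1, 4, 0), pool (7, 1, 2, 4) — not enough res4
  blocked: proc-D wants (3, 3, 1, 5), pool (7, 1, 2, 4) — not enough res3 and res2
  blocked: proc-H wants (4, 3, 1, 4), pool (7, 1, 2, 4) — not enough res3
  blocked: proc-F wants (5, 0, 3, 5), pool (7, 1, 2, 4) — not enough res4 and res2


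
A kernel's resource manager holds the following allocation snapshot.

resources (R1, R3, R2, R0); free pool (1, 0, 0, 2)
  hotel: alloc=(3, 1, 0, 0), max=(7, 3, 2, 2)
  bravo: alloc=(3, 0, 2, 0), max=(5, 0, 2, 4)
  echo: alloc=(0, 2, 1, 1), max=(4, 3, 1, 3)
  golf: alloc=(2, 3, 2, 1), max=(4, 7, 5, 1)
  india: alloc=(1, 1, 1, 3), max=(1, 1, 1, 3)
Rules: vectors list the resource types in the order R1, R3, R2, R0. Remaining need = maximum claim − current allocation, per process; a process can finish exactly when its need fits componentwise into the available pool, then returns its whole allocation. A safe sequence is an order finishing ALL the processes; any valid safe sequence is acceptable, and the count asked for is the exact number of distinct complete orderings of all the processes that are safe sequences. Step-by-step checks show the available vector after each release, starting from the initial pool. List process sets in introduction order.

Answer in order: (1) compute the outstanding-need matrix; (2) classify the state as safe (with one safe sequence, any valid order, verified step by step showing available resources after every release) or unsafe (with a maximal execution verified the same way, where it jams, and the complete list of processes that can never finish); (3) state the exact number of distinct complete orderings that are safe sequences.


(1) Outstanding need per process (order R1, R3, R2, R0):
  hotel: (4, 2, 2, 2)
  bravo: (2, 0, 0, 4)
  echo: (4, 1, 0, 2)
  golf: (2, 4, 3, 0)
  india: (0, 0, 0, 0)
(2) The state is SAFE; one workable sequence: india, bravo, echo, hotel, golf.
Key observation: reading the order forward, bravo is the first process whose need (2, 0, 0, 4) meets the free pool (2, 1, 1, 5) exactly on a resource it requests.
Step-by-step check:
  pool = (1, 0, 0, 2)
  india: need (0, 0, 0, 0) fits (1, 0, 0, 2); releases (1, 1, 1, 3), pool now (2, 1, 1, 5)
  bravo: need (2, 0, 0, 4) fits (2, 1, 1, 5); releases (3, 0, 2, 0), pool now (5, 1, 3, 5)
  echo: need (4, 1, 0, 2) fits (5, 1, 3, 5); releases (0, 2, 1, 1), pool now (5, 3, 4, 6)
  hotel: need (4, 2, 2, 2) fits (5, 3, 4, 6); releases (3, 1, 0, 0), pool now (8, 4, 4, 6)
  golf: need (2, 4, 3, 0) fits (8, 4, 4, 6); releases (2, 3, 2, 1), pool now (10, 7, 6, 7)
(3) Precisely 1 of the possible complete orderings is a safe sequence.


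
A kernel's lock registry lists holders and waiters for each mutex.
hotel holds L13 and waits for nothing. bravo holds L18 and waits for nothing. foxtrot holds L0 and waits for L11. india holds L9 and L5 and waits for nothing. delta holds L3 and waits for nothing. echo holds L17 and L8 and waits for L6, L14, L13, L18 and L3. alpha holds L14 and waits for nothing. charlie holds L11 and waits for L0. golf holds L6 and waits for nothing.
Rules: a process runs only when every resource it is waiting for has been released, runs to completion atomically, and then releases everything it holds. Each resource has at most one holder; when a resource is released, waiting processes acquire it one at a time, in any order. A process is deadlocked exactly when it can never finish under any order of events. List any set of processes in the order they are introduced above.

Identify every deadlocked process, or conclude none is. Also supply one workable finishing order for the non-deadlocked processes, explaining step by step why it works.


Deadlocked: foxtrot and charlie.
Key observation: nobody on the ring foxtrot -> charlie -> foxtrot can start until another member finishes, which never happens; no other process is dragged down with it.
A valid finishing order for the others: golf, india, delta, hotel, alpha, bravo, echo.
Verifying each step:
  golf: no waits; runs immediately, freeing L6
  india: no waits; runs immediately, freeing L9 and L5
  delta: no waits; runs immediately, freeing L3
  hotel: no waits; runs immediately, freeing L13
  alpha: no waits; runs immediately, freeing L14
  bravo: no waits; runs immediately, freeing L18
  run echo (all its waits — L6, L14, L13, L18 and L3 — are resolved); releases L17 and L8


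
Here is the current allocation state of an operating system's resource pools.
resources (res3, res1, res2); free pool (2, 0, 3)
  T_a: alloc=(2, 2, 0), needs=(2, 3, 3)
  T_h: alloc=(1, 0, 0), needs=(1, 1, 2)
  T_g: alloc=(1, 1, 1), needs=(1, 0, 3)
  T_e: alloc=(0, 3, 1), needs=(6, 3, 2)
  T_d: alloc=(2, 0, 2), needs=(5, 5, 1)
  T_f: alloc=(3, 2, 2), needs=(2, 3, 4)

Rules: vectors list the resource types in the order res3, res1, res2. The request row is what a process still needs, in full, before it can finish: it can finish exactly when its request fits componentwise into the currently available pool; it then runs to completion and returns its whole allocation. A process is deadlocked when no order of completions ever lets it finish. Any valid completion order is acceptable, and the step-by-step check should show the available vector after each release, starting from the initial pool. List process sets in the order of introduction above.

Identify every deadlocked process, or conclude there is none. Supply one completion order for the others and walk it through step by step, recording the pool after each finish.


Deadlocked: T_a, T_e, T_d and T_f.
Key observation: after T_g, T_h complete, (4, 1, 4) is the best the pool ever gets, yet each leftover process wants more res1.
A valid finishing order for the others: T_g, T_h. Step-by-step check:
  pool = (2, 0, 3)
  run T_g (needs (1, 0, 3), free (2, 0, 3)); after release of (1, 1, 1) the pool is (3, 1, 4)
  run T_h (needs (1, 1, 2), free (3, 1, 4)); after release of (1, 0, 0) the pool is (4, 1, 4)
The blocked processes can never fit:
  T_a cannot run: need (2, 3, 3) vs free (4, 1, 4) (insufficient res1)
  T_e cannot run: need (6, 3, 2) vs free (4, 1, 4) (insufficient res3 and res1)
  T_d cannot run: need (5, 5, 1) vs free (4, 1, 4) (insufficient res3 and res1)
  T_f cannot run: need (2, 3, 4) vs free (4, 1, 4) (insufficient res1)


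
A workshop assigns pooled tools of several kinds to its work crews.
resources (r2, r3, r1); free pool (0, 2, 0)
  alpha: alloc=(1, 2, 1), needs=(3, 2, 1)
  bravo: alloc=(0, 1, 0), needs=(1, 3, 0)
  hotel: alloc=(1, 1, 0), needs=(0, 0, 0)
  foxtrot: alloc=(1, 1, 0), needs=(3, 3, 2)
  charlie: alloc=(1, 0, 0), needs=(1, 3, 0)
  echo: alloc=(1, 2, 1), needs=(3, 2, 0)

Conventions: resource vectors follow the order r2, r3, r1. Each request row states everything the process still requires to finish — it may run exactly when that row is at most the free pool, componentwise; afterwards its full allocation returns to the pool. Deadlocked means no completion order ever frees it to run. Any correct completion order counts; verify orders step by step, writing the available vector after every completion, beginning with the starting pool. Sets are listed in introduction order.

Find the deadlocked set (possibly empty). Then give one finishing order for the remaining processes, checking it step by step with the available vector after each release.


The deadlocked set is alpha, foxtrot and echo.
Key observation: even finishing hotel, bravo, charlie leaves just (2, 4, 0) free — too little r2 for any of the remaining processes.
The rest can finish in the order hotel, bravo, charlie. Check, step by step:
  pool = (0, 2, 0)
  run hotel (needs (0, 0, 0), free (0, 2, 0)); after release of (1, 1, 0) the pool is (1, 3, 0)
  run bravo (needs (1, 3, 0), free (1, 3, 0)); after release of (0, 1, 0) the pool is (1, 4, 0)
  run charlie (needs (1, 3, 0), free (1, 4, 0)); after release of (1, 0, 0) the pool is (2, 4, 0)
The stuck group stays short no matter what:
  blocked: alpha wants (3, 2, 1), pool (2, 4, 0) — not enough r2 and r1
  blocked: foxtrot wants (3, 3, 2), pool (2, 4, 0) — not enough r2 and r1
  blocked: echo wants (3, 2, 0), pool (2, 4, 0) — not enough r2


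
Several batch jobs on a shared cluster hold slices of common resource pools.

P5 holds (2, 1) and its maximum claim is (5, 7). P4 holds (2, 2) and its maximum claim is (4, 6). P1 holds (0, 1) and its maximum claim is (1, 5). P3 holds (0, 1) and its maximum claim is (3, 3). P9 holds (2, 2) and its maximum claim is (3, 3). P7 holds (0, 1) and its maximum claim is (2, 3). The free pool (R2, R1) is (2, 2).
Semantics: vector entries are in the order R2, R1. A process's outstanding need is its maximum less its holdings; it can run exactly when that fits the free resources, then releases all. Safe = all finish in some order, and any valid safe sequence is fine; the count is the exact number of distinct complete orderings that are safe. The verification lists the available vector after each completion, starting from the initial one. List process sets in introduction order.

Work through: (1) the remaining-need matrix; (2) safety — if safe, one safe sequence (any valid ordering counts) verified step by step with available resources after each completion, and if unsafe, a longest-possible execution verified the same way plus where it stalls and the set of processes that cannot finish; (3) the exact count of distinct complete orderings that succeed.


(1) Remaining need (order R2, R1):
  P5: (3, 6)
  P4: (2, 4)
  P1: (1, 4)
  P3: (3, 2)
  P9: (1, 1)
  P7: (2, 2)
(2) The state is SAFE; one workable sequence: P7, P9, P1, P5, P3, P4.
Key observation: at P7 the run first touches a limit — (2, 2) against (2, 2), exact on a resource it actually requests.
Check, step by step:
  pool = (2, 2)
  P7: need (2, 2) fits (2, 2); releases (0, 1), pool now (2, 3)
  P9: need (1, 1) fits (2, 3); releases (2, 2), pool now (4, 5)
  P1: need (1, 4) fits (4, 5); releases (0, 1), pool now (4, 6)
  P5: need (3, 6) fits (4, 6); releases (2, 1), pool now (6, 7)
  P3: need (3, 2) fits (6, 7); releases (0, 1), pool now (6, 8)
  P4: need (2, 4) fits (6, 8); releases (2, 2), pool now (8, 10)
(3) Exactly 96 of the possible complete orderings are safe sequences.


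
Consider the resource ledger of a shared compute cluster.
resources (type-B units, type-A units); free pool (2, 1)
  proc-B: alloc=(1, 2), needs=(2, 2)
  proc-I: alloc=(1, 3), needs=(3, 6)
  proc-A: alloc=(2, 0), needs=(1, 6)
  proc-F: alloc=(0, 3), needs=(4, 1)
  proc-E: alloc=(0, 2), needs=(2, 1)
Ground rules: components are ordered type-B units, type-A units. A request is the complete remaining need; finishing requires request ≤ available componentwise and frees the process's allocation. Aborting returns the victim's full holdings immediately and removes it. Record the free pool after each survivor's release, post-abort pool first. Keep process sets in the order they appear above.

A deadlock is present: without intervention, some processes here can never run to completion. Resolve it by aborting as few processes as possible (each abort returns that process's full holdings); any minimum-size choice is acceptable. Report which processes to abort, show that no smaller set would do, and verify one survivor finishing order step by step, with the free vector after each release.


The answer: abort proc-I.
Key observation: the deadlocked proc-A becomes finishable only because proc-I released (1, 3); it completes at step 2 below.
Why nothing smaller works: aborting no one leaves the state deadlocked as given.
Survivors finish in the order: proc-E, proc-A, proc-F, proc-B. Walking it through (pool after the aborts first):
  pool = (3, 4)
  run proc-E (needs (2, 1), free (3, 4)); after release of (0, 2) the pool is (3, 6)
  run proc-A (needs (1, 6), free (3, 6)); after release of (2, 0) the pool is (5, 6)
  run proc-F (needs (4, 1), free (5, 6)); after release of (0, 3) the pool is (5, 9)
  run proc-B (needs (2, 2), free (5, 9)); after release of (1, 2) the pool is (6, 11)


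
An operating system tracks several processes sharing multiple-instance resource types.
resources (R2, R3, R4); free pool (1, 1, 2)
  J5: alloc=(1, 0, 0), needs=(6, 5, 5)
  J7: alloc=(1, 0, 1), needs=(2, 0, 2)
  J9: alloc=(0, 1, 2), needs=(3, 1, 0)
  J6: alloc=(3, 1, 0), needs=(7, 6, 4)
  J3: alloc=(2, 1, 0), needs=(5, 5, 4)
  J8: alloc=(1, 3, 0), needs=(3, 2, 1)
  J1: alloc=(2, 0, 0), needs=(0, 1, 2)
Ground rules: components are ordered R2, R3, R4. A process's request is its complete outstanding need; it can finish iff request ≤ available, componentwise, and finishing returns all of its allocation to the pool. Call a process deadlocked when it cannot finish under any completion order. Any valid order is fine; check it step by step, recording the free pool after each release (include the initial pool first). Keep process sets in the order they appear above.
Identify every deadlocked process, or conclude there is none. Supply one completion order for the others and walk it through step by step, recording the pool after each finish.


Nothing here is deadlocked.
Key observation: J1 can run right away; the returned allocation unlocks the remaining processes in turn.
One completion order for the rest: J1, J9, J7, J8, J3, J6, J5. Check, step by step:
  pool = (1, 1, 2)
  run J1 (needs (0, 1, 2), free (1, 1, 2)); after release of (2, 0, 0) the pool is (3, 1, 2)
  run J9 (needs (3, 1, 0), free (3, 1, 2)); after release of (0, 1, 2) the pool is (3, 2, 4)
  run J7 (needs (2, 0, 2), free (3, 2, 4)); after release of (1, 0, 1) the pool is (4, 2, 5)
  run J8 (needs (3, 2, 1), free (4, 2, 5)); after release of (1, 3, 0) the pool is (5, 5, 5)
  run J3 (needs (5, 5, 4), free (5, 5, 5)); after release of (2, 1, 0) the pool is (7, 6, 5)
  run J6 (needs (7, 6, 4), free (7, 6, 5)); after release of (3, 1, 0) the pool is (10, 7, 5)
  run J5 (needs (6, 5, 5), free (10, 7, 5)); after release of (1, 0, 0) the pool is (11, 7, 5)


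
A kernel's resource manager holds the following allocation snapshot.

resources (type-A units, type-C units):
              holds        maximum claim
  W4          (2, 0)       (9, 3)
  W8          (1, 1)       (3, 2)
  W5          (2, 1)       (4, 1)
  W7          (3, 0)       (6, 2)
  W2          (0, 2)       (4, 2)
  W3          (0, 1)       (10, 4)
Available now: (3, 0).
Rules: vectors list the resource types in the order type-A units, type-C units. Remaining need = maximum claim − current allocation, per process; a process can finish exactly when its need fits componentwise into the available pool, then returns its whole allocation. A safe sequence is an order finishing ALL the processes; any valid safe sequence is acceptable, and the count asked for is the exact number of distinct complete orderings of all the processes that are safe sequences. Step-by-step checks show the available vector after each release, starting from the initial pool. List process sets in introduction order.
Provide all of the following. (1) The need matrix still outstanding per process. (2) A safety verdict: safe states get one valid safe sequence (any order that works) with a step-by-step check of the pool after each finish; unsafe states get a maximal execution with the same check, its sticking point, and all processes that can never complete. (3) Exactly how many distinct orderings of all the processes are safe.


(1) Remaining need (order type-A units, type-C units):
  W4: (7, 3)
  W8: (2, 1)
  W5: (2, 0)
  W7: (3, 2)
  W2: (4, 0)
  W3: (10, 3)
(2) SAFE, for example via the order W5, W2, W8, W7, W4, W3.
Key observation: every step clears its requested resources with room to spare; the minimum clearance is 1, first at W5 — (2, 0) vs (3, 0) free.
Check, step by step:
  pool = (3, 0)
  run W5 (needs (2, 0), free (3, 0)); after release of (2, 1) the pool is (5, 1)
  run W2 (needs (4, 0), free (5, 1)); after release of (0, 2) the pool is (5, 3)
  run W8 (needs (2, 1), free (5, 3)); after release of (1, 1) the pool is (6, 4)
  run W7 (needs (3, 2), free (6, 4)); after release of (3, 0) the pool is (9, 4)
  run W4 (needs (7, 3), free (9, 4)); after release of (2, 0) the pool is (11, 4)
  run W3 (needs (10, 3), free (11, 4)); after release of (0, 1) the pool is (11, 5)
(3) Precisely 6 of the possible complete orderings are safe sequences.


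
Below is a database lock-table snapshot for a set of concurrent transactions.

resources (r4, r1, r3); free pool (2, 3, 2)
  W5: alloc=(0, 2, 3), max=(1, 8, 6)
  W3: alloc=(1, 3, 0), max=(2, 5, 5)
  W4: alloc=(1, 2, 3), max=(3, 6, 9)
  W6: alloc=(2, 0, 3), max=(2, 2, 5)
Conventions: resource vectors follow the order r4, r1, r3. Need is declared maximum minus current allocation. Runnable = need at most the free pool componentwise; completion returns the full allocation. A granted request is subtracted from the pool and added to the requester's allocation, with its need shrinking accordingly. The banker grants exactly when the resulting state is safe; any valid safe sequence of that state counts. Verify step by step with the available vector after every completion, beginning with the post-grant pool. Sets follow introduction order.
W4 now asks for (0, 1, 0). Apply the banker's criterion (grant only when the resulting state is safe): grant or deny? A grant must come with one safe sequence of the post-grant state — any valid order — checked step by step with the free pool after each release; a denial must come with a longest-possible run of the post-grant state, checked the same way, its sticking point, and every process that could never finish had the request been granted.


DENY: after the grant no complete ordering would exist.
Key observation: after W6, W3 the pool peaks at (5, 5, 5), and each blocked process is short somewhere: W5 on r1; W4 on r3.
After a pretend grant, a maximal execution: W6, W3 — then nothing else fits. Step-by-step check:
  pool = (2, 2, 2)
  W6: need (0, 2, 2) fits (2, 2, 2); releases (2, 0, 3), pool now (4, 2, 5)
  W3: need (1, 2, 5) fits (4, 2, 5); releases (1, 3, 0), pool now (5, 5, 5)
  W5 still needs (1, 6, 3) but only (5, 5, 5) is free — short on r1
  W4 still needs (2, 3, 6) but only (5, 5, 5) is free — short on r3
Post-grant, the permanently blocked set is W5 and W4.


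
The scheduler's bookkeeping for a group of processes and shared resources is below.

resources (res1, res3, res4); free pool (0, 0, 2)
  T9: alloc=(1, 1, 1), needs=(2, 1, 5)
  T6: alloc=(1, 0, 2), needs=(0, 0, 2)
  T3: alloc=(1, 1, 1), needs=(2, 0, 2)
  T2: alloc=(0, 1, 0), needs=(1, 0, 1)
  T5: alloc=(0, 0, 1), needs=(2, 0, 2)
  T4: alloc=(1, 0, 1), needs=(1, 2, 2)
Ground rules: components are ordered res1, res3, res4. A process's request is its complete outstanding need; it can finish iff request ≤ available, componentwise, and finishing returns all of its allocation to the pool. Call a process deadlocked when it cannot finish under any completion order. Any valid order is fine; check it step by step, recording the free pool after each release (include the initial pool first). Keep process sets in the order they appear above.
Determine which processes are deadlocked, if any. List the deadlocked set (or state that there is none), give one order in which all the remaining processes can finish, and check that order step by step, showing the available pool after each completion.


The deadlocked set is T9, T3, T5 and T4.
Key observation: after T6, T2 the pool peaks at (1, 1, 4), and each blocked process is short somewhere: T9 on res1, res4; T3 on res1; T5 on res1; T4 on res3.
A valid finishing order for the others: T6, T2. Verifying each step:
  pool = (0, 0, 2)
  run T6 (needs (0, 0, 2), free (0, 0, 2)); after release of (1, 0, 2) the pool is (1, 0, 4)
  run T2 (needs (1, 0, 1), free (1, 0, 4)); after release of (0, 1, 0) the pool is (1, 1, 4)
The blocked processes can never fit:
  blocked: T9 wants (2, 1, 5), pool (1, 1, 4) — not enough res1 and res4
  blocked: T3 wants (2, 0, 2), pool (1, 1, 4) — not enough res1
  blocked: T5 wants (2, 0, 2), pool (1, 1, 4) — not enough res1
  blocked: T4 wants (1, 2, 2), pool (1, 1, 4) — not enough res3


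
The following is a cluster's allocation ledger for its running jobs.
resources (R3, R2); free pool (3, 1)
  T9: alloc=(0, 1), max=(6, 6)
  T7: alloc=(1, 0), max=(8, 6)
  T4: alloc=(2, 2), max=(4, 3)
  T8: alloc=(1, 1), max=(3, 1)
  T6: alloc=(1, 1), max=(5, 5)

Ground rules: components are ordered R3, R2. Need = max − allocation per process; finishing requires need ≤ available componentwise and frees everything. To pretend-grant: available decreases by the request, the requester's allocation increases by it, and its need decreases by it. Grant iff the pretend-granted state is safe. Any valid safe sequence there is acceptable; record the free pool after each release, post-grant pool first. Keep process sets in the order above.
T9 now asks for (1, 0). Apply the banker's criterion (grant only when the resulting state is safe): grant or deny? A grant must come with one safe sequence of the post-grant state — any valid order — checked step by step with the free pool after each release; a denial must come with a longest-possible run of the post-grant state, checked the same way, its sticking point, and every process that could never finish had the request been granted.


GRANT: granting preserves safety; a valid post-grant sequence is T8, T4, T6, T9, T7.
Key observation: after the grant the pool drops to (2, 1), which still lets T8 finish first and unwind the rest.
Check on the post-grant state, step by step:
  pool = (2, 1)
  T8 needs (2, 0) <= (2, 1) -> finishes; pool += (1, 1) = (3, 2)
  T4 needs (2, 1) <= (3, 2) -> finishes; pool += (2, 2) = (5, 4)
  T6 needs (4, 4) <= (5, 4) -> finishes; pool += (1, 1) = (6, 5)
  T9 needs (5, 5) <= (6, 5) -> finishes; pool += (1, 1) = (7, 6)
  T7 needs (7, 6) <= (7, 6) -> finishes; pool += (1, 0) = (8, 6)


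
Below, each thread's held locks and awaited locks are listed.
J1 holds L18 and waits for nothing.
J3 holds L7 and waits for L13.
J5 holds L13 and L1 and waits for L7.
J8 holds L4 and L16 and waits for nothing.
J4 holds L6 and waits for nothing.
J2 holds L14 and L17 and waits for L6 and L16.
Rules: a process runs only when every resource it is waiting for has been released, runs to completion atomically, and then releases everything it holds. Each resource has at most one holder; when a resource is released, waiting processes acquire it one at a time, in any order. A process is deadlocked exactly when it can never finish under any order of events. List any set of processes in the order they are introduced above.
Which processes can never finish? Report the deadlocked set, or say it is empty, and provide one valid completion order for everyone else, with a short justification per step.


Deadlocked set: J3 and J5.
Key observation: the wait chain closes on itself along J3 -> J5 -> J3; no other process is dragged down with it.
A valid finishing order for the others: J8, J4, J1, J2.
Check, step by step:
  run J8 (it waits on nothing); releases L4 and L16
  run J4 (it waits on nothing); releases L6
  run J1 (it waits on nothing); releases L18
  J2 waits on L6 and L16 — all released -> runs and releases L14 and L17
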